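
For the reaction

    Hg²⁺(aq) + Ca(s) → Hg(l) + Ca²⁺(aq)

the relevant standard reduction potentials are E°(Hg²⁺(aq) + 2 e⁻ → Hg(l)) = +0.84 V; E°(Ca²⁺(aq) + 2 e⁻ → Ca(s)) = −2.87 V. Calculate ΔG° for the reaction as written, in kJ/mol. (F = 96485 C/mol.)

In the reaction as written Hg²⁺(aq) is reduced, so the Hg²⁺/Hg couple is the cathode and Ca²⁺/Ca is the anode.
E°cell = +0.84 − (−2.87) = +3.71 V; balancing electrons gives n = 2.
ΔG° = −nFE°cell = −(2)(96485)(+3.71) J/mol = −716 kJ/mol.

−716 kJ/mol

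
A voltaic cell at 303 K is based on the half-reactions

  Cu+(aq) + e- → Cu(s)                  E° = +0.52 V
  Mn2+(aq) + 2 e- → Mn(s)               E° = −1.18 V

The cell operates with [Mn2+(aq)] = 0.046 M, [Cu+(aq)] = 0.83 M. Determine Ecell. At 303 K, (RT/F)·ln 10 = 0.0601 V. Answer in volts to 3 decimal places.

+1.735 V

Since E°(Cu⁺/Cu) > E°(Mn²⁺/Mn), Cu⁺/Cu serves as the cathode.
E°cell = +0.52 − (−1.18) = +1.70 V, with n = 2 electrons transferred.
For the overall reaction 2 Cu+(aq) + Mn(s) → 2 Cu(s) + Mn2+(aq), Q = [Mn2+(aq)] / [Cu+(aq)]^2 = 0.0668, giving log Q = −1.175.
Applying E = E° − (RT ln10/nF)·log Q gives +1.70 − (0.0601/2)(−1.175) = +1.735 V.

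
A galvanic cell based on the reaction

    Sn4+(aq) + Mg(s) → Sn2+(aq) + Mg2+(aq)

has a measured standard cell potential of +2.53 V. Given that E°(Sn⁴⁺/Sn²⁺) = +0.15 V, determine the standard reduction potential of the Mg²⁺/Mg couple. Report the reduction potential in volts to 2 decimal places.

−2.38 V

In the reaction as written the Sn⁴⁺/Sn²⁺ couple is reduced (cathode) and Mg²⁺/Mg is oxidized (anode), so E°cell = E°(Sn⁴⁺/Sn²⁺) − E°(Mg²⁺/Mg).
E°(Mg²⁺/Mg) = E°(cathode) − E°cell = +0.15 − (+2.53) = −2.38 V.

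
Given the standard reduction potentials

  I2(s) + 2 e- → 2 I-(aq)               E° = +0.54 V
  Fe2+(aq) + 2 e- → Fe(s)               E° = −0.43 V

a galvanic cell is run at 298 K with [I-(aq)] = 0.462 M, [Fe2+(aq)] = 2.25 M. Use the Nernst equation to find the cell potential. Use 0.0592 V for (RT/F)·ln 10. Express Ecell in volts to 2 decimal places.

I₂/I⁻ is reduced (cathode, E° = +0.54 V) and Fe²⁺/Fe is oxidized (anode).
E°cell = +0.54 − (−0.43) = +0.97 V, with n = 2 electrons transferred.
For the overall reaction I2(s) + Fe(s) → 2 I-(aq) + Fe2+(aq), Q = [I-(aq)]^2·[Fe2+(aq)] = 0.48, giving log Q = −0.319.
E = E° − (0.0592/n)·log Q = +0.97 − (0.0592/2)(−0.319) = +0.98 V.

+0.98 V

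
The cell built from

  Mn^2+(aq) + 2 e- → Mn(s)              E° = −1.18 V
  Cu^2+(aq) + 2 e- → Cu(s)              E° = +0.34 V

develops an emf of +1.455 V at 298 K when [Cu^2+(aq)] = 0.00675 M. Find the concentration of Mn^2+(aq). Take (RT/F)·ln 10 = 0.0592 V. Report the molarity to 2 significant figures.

With Cu²⁺/Cu at the cathode and Mn²⁺/Mn at the anode, E°cell = +0.34 − (−1.18) = +1.52 V (n = 2).
From the Nernst equation, log Q = n(E° − E)/0.0592 = 2·(+1.52 − (+1.455))/0.0592 = 2.196.
The balanced reaction is Cu^2+(aq) + Mn(s) → Cu(s) + Mn^2+(aq), so Q = [Mn^2+(aq)] / [Cu^2+(aq)].
Solving for the unknown gives log [Mn^2+(aq)] = 0.025, so [Mn^2+(aq)] ≈ 1.1 M.

1.1 M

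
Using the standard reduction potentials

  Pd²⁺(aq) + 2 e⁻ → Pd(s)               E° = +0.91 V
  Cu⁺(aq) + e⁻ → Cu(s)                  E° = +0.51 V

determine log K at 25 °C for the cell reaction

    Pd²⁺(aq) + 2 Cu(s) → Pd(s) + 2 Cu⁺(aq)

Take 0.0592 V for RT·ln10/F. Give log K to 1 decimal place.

log K = 13.5

The Pd²⁺/Pd couple is reduced (cathode); E°cell = +0.91 − (+0.51) = +0.40 V with n = 2.
At equilibrium E = 0, so log K = nE°cell / 0.0592 = (2)(+0.40) / 0.0592 = 13.5.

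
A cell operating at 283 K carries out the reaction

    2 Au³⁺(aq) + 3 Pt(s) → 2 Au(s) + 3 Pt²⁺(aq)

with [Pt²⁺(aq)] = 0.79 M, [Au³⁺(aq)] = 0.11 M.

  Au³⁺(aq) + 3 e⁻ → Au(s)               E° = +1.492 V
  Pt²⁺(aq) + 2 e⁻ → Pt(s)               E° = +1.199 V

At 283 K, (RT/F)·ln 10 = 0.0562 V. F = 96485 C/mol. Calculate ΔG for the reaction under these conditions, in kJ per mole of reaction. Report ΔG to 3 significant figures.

E°cell = +1.492 − (+1.199) = +0.293 V; the balanced reaction transfers n = 6 electrons.
Q = [Pt²⁺(aq)]^3 / [Au³⁺(aq)]^2 = 40.7, so log Q = 1.610 and E = +0.293 − (0.0562/6)(1.610) = +0.2779 V.
Finally ΔG = −nFE = −(6)(96485 C/mol)(+0.2779 V) = −161 kJ/mol.

−161 kJ/mol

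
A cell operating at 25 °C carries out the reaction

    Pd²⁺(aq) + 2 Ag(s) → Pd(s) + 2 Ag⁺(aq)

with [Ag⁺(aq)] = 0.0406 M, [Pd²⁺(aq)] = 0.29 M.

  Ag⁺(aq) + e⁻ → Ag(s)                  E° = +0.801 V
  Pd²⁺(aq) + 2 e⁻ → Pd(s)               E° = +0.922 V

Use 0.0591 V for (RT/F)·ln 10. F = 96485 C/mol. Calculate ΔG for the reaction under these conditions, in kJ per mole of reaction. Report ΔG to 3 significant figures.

−36.1 kJ/mol

The standard cell potential is +0.922 − (+0.801) = +0.121 V, with n = 2 electrons in the balanced equation.
Q = [Ag⁺(aq)]^2 / [Pd²⁺(aq)] = 0.00568, so log Q = −2.245 and E = +0.121 − (0.0591/2)(−2.245) = +0.1873 V.
Then ΔG = −nFE = −2 × 96485 × +0.1873 J/mol = −36.1 kJ/mol.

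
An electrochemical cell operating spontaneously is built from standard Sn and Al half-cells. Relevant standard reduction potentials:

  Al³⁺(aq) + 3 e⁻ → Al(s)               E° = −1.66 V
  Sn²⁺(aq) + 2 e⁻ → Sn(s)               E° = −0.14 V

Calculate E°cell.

Of the two couples in this cell, the one with the more positive reduction potential is reduced at the cathode: here that is Sn²⁺/Sn (−0.14 V); Al³⁺/Al (−1.66 V) is the anode.
E°cell = E°(cathode) − E°(anode) = −0.14 − (−1.66) = +1.52 V.

+1.52 V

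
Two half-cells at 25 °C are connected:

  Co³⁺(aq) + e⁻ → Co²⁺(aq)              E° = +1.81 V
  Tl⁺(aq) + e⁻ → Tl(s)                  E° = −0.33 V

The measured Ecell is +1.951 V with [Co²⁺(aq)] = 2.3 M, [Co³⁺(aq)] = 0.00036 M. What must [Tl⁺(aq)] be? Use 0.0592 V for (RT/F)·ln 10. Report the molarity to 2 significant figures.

The Co³⁺/Co²⁺ couple has the larger reduction potential, so it is the cathode: E°cell = +1.81 − (−0.33) = +2.14 V and n = 1.
Rearranging E = E° − (0.0592/n)·log Q gives log Q = 1(+2.14 − (+1.951))/0.0592 = 3.193.
Balancing electrons gives Co³⁺(aq) + Tl(s) → Co²⁺(aq) + Tl⁺(aq); thus Q = ([Co²⁺(aq)]·[Tl⁺(aq)]) / [Co³⁺(aq)].
Substituting the known concentrations and solving, log [Tl⁺(aq)] = −0.612 and [Tl⁺(aq)] = 0.24 M.

0.24 M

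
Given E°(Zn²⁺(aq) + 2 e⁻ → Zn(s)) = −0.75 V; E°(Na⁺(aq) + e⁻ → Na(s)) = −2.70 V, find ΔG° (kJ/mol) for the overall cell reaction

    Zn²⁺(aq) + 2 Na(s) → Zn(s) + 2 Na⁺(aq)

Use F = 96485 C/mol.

In the reaction as written Zn²⁺(aq) is reduced, so the Zn²⁺/Zn couple is the cathode and Na⁺/Na is the anode.
E°cell = −0.75 − (−2.70) = +1.95 V; balancing electrons gives n = 2.
ΔG° = −nFE°cell = −(2)(96485)(+1.95) J/mol = −376 kJ/mol.

−376 kJ/mol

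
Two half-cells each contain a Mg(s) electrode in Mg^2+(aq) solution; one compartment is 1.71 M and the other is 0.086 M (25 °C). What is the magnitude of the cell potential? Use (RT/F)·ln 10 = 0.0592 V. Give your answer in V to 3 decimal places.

0.038 V

For a concentration cell E°cell = 0, since both electrodes use the same couple.
The compartment with the higher Mg^2+(aq) concentration (1.71 M) acts as the cathode; ions are reduced there and produced at the dilute (0.086 M) anode.
With n = 2, Ecell = −(0.0592/2)·log([dilute]/[conc]) = −(0.0592/2)·log(0.086/1.71) = +0.038 V.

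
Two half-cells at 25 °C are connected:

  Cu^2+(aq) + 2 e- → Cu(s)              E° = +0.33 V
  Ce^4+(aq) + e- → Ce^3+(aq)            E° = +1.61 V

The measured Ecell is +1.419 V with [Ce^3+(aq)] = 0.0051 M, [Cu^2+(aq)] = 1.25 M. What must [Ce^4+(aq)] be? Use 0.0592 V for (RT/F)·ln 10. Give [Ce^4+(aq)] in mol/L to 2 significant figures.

1.3 M

Ce⁴⁺/Ce³⁺ is the cathode (higher E°); E°cell = +1.61 − (+0.33) = +1.28 V with n = 2.
Since E = E° − (0.0592/n)·log Q, log Q = n(E° − E)/0.0592 = −4.696.
Balancing electrons gives 2 Ce^4+(aq) + Cu(s) → 2 Ce^3+(aq) + Cu^2+(aq); thus Q = ([Ce^3+(aq)]^2·[Cu^2+(aq)]) / [Ce^4+(aq)]^2.
Substituting the known concentrations and solving, log [Ce^4+(aq)] = 0.104 and [Ce^4+(aq)] = 1.3 M.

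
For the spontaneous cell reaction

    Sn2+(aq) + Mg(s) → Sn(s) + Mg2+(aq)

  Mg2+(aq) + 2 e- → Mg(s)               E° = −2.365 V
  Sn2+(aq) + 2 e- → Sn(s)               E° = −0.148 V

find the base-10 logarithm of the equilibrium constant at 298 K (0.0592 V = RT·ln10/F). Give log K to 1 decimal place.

The Sn²⁺/Sn couple is reduced (cathode); E°cell = −0.148 − (−2.365) = +2.217 V with n = 2.
At equilibrium E = 0, so log K = nE°cell / 0.0592 = (2)(+2.217) / 0.0592 = 74.9.

log K = 74.9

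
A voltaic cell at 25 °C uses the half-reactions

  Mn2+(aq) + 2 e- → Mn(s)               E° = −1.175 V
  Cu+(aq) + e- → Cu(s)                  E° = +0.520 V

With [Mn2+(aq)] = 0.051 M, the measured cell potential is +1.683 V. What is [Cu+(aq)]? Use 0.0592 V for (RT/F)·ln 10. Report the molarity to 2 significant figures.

0.14 M

The Cu⁺/Cu couple has the larger reduction potential, so it is the cathode: E°cell = +0.520 − (−1.175) = +1.695 V and n = 2.
Rearranging E = E° − (0.0592/n)·log Q gives log Q = 2(+1.695 − (+1.683))/0.0592 = 0.405.
The balanced reaction is 2 Cu+(aq) + Mn(s) → 2 Cu(s) + Mn2+(aq), so Q = [Mn2+(aq)] / [Cu+(aq)]^2.
Isolating [Cu+(aq)] in Q = 10^{0.405} yields log [Cu+(aq)] = −0.849, i.e. 0.14 M.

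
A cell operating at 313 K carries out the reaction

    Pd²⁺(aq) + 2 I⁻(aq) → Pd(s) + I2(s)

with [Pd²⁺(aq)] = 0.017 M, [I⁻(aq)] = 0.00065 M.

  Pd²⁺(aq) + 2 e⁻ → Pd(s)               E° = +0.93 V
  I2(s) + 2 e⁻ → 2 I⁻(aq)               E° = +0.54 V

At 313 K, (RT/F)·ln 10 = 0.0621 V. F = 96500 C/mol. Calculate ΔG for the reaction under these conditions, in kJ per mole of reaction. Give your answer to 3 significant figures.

The standard cell potential is +0.93 − (+0.54) = +0.39 V, with n = 2 electrons in the balanced equation.
Q = 1 / ([Pd²⁺(aq)]·[I⁻(aq)]^2) = 1.39×10^8, so log Q = 8.144 and E = +0.39 − (0.0621/2)(8.144) = +0.1371 V.
Then ΔG = −nFE = −2 × 96500 × +0.1371 J/mol = −26.5 kJ/mol.

−26.5 kJ/mol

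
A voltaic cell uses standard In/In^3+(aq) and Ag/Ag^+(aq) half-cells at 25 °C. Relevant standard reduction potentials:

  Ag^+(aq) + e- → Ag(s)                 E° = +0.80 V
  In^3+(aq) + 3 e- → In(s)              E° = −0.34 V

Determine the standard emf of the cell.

The Ag⁺/Ag couple has the higher E°, so Ag ion is reduced (cathode) and In is oxidized (anode).
E°cell = E°(cathode) − E°(anode) = +0.80 − (−0.34) = +1.14 V.

+1.14 V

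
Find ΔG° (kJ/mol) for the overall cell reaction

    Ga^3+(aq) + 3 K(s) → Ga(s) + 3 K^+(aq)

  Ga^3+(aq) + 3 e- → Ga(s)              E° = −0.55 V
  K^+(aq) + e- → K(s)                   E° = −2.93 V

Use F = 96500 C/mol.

In the reaction as written Ga^3+(aq) is reduced, so the Ga³⁺/Ga couple is the cathode and K⁺/K is the anode.
E°cell = −0.55 − (−2.93) = +2.38 V; balancing electrons gives n = 3.
ΔG° = −nFE°cell = −(3)(96500)(+2.38) J/mol = −689 kJ/mol.

−689 kJ/mol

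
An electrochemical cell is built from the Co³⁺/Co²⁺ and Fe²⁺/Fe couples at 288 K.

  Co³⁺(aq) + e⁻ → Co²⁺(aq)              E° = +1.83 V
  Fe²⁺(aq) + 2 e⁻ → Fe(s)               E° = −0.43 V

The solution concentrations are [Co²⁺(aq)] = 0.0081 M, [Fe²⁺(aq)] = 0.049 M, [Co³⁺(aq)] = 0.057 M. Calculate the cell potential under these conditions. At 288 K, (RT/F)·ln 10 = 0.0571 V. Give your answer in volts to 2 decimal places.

+2.35 V

The Co³⁺/Co²⁺ couple has the more positive E°, so it is the cathode; Fe²⁺/Fe is the anode.
The standard potential is +1.83 − (−0.43) = +2.26 V and the balanced reaction transfers n = 2 electrons.
Balancing gives 2 Co³⁺(aq) + Fe(s) → 2 Co²⁺(aq) + Fe²⁺(aq); hence Q = ([Co²⁺(aq)]^2·[Fe²⁺(aq)]) / [Co³⁺(aq)]^2 = 0.00099 (log Q = −3.005).
Applying E = E° − (RT ln10/nF)·log Q gives +2.26 − (0.0571/2)(−3.005) = +2.35 V.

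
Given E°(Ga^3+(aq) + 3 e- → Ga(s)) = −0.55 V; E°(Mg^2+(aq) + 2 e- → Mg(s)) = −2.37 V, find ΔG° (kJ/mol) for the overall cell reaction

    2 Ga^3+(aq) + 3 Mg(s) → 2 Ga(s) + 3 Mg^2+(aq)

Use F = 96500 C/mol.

In the reaction as written Ga^3+(aq) is reduced, so the Ga³⁺/Ga couple is the cathode and Mg²⁺/Mg is the anode.
E°cell = −0.55 − (−2.37) = +1.82 V; balancing electrons gives n = 6.
ΔG° = −nFE°cell = −(6)(96500)(+1.82) J/mol = −1054 kJ/mol.

−1054 kJ/mol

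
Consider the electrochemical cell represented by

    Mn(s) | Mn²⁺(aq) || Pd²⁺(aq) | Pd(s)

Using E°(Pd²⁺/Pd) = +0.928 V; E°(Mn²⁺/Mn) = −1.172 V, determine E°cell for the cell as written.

+2.100 V

By convention the left-hand electrode in cell notation is the anode (oxidation) and the right-hand electrode is the cathode (reduction).
E°cell = E°(right) − E°(left) = +0.928 − (−1.172) = +2.100 V.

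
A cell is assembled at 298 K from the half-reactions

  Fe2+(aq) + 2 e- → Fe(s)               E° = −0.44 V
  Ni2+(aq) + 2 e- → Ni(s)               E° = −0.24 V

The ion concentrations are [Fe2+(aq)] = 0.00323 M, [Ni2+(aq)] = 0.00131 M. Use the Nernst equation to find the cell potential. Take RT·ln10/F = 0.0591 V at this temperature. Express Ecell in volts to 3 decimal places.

+0.188 V

Ni²⁺/Ni is reduced (cathode, E° = −0.24 V) and Fe²⁺/Fe is oxidized (anode).
The standard potential is −0.24 − (−0.44) = +0.20 V and the balanced reaction transfers n = 2 electrons.
Balancing gives Ni2+(aq) + Fe(s) → Ni(s) + Fe2+(aq); hence Q = [Fe2+(aq)] / [Ni2+(aq)] = 2.47 (log Q = 0.392).
By the Nernst equation, E = +0.20 − (0.0591/2)·(0.392) = +0.188 V.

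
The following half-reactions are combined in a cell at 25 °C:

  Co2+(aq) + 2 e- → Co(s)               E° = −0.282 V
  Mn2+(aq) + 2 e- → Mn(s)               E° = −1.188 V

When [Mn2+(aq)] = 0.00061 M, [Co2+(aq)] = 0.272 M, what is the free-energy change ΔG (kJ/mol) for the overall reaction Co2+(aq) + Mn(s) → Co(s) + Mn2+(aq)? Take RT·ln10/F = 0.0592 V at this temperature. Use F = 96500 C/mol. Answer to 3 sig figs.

E°cell = −0.282 − (−1.188) = +0.906 V; the balanced reaction transfers n = 2 electrons.
The reaction quotient is [Mn2+(aq)] / [Co2+(aq)] = 0.00224; by Nernst, E = +0.906 − (0.0592/2)(−2.649) = +0.9844 V.
ΔG = −nFE = −(2)(96500)(+0.9844) J/mol = −190 kJ/mol.

−190 kJ/mol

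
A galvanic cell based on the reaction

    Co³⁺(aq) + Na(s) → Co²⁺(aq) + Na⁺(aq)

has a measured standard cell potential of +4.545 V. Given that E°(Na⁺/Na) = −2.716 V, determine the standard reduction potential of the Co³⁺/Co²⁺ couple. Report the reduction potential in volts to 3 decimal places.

In the reaction as written the Co³⁺/Co²⁺ couple is reduced (cathode) and Na⁺/Na is oxidized (anode), so E°cell = E°(Co³⁺/Co²⁺) − E°(Na⁺/Na).
E°(Co³⁺/Co²⁺) = E°cell + E°(anode) = +4.545 + (−2.716) = +1.829 V.

+1.829 V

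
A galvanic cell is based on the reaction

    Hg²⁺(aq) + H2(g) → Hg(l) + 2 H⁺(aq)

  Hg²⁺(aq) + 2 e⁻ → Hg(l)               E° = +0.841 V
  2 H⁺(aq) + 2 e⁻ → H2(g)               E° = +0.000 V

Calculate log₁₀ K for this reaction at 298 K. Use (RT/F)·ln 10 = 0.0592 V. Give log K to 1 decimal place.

The Hg²⁺/Hg couple is reduced (cathode); E°cell = +0.841 − (+0.000) = +0.841 V with n = 2.
At equilibrium E = 0, so log K = nE°cell / 0.0592 = (2)(+0.841) / 0.0592 = 28.4.

log K = 28.4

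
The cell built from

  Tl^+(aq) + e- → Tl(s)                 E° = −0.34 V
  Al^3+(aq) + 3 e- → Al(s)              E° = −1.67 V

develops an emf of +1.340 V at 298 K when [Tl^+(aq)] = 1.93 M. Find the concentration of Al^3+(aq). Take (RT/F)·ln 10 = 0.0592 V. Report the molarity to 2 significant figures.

2.2 M

The Tl⁺/Tl couple has the larger reduction potential, so it is the cathode: E°cell = −0.34 − (−1.67) = +1.33 V and n = 3.
Rearranging E = E° − (0.0592/n)·log Q gives log Q = 3(+1.33 − (+1.340))/0.0592 = −0.507.
Balancing electrons gives 3 Tl^+(aq) + Al(s) → 3 Tl(s) + Al^3+(aq); thus Q = [Al^3+(aq)] / [Tl^+(aq)]^3.
Isolating [Al^3+(aq)] in Q = 10^{−0.507} yields log [Al^3+(aq)] = 0.350, i.e. 2.2 M.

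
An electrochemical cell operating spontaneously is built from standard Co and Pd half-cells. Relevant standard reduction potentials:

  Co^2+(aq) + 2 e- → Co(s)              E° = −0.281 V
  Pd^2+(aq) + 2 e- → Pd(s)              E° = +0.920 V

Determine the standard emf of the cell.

Of the two couples in this cell, the one with the more positive reduction potential is reduced at the cathode: here that is Pd²⁺/Pd (+0.920 V); Co²⁺/Co (−0.281 V) is the anode.
E°cell = E°(cathode) − E°(anode) = +0.920 − (−0.281) = +1.201 V.

+1.201 V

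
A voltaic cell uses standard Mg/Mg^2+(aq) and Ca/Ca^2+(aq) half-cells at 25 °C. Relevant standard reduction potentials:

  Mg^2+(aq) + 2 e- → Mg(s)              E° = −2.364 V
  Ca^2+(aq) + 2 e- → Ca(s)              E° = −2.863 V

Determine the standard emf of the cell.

+0.499 V

The Mg²⁺/Mg couple has the higher E°, so Mg ion is reduced (cathode) and Ca is oxidized (anode).
E°cell = E°(cathode) − E°(anode) = −2.364 − (−2.863) = +0.499 V.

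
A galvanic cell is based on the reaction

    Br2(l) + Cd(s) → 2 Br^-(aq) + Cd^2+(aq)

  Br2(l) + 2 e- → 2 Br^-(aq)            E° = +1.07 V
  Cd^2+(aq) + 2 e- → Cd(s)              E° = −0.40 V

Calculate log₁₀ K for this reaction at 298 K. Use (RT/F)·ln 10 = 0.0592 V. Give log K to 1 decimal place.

log K = 49.7

The Br₂/Br⁻ couple is reduced (cathode); E°cell = +1.07 − (−0.40) = +1.47 V with n = 2.
At equilibrium E = 0, so log K = nE°cell / 0.0592 = (2)(+1.47) / 0.0592 = 49.7.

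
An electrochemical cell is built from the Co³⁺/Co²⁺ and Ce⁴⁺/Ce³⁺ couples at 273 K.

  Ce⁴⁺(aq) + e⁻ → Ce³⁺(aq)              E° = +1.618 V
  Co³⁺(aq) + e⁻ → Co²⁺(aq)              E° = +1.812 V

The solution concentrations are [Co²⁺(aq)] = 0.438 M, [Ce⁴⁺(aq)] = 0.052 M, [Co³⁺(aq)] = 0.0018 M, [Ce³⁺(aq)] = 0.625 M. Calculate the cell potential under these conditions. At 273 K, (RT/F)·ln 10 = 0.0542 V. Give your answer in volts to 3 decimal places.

+0.123 V

The Co³⁺/Co²⁺ couple has the more positive E°, so it is the cathode; Ce⁴⁺/Ce³⁺ is the anode.
E°cell = +1.812 − (+1.618) = +0.194 V, with n = 1 electron transferred.
Balancing gives Co³⁺(aq) + Ce³⁺(aq) → Co²⁺(aq) + Ce⁴⁺(aq); hence Q = ([Co²⁺(aq)]·[Ce⁴⁺(aq)]) / ([Co³⁺(aq)]·[Ce³⁺(aq)]) = 20.2 (log Q = 1.306).
Applying E = E° − (RT ln10/nF)·log Q gives +0.194 − (0.0542/1)(1.306) = +0.123 V.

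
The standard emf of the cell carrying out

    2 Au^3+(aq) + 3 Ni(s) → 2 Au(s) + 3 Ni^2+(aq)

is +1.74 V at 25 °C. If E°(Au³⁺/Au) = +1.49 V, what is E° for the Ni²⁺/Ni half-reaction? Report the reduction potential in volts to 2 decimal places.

In the reaction as written the Au³⁺/Au couple is reduced (cathode) and Ni²⁺/Ni is oxidized (anode), so E°cell = E°(Au³⁺/Au) − E°(Ni²⁺/Ni).
E°(Ni²⁺/Ni) = E°(cathode) − E°cell = +1.49 − (+1.74) = −0.25 V.

−0.25 V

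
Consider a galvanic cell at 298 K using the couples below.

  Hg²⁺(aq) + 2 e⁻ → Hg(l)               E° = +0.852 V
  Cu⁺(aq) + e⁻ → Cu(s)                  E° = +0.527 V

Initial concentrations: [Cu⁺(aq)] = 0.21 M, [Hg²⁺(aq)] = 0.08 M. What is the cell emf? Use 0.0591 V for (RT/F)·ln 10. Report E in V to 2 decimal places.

+0.33 V

The Hg²⁺/Hg couple has the more positive E°, so it is the cathode; Cu⁺/Cu is the anode.
E°cell = +0.852 − (+0.527) = +0.325 V, with n = 2 electrons transferred.
Balancing gives Hg²⁺(aq) + 2 Cu(s) → Hg(l) + 2 Cu⁺(aq); hence Q = [Cu⁺(aq)]^2 / [Hg²⁺(aq)] = 0.551 (log Q = −0.259).
E = E° − (0.0591/n)·log Q = +0.325 − (0.0591/2)(−0.259) = +0.33 V.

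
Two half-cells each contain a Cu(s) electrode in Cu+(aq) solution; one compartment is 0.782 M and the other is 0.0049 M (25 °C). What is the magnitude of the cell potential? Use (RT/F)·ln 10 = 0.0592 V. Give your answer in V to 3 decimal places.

For a concentration cell E°cell = 0, since both electrodes use the same couple.
The compartment with the higher Cu+(aq) concentration (0.782 M) acts as the cathode; ions are reduced there and produced at the dilute (0.0049 M) anode.
With n = 1, Ecell = −(0.0592/1)·log([dilute]/[conc]) = −(0.0592/1)·log(0.0049/0.782) = +0.130 V.

0.130 V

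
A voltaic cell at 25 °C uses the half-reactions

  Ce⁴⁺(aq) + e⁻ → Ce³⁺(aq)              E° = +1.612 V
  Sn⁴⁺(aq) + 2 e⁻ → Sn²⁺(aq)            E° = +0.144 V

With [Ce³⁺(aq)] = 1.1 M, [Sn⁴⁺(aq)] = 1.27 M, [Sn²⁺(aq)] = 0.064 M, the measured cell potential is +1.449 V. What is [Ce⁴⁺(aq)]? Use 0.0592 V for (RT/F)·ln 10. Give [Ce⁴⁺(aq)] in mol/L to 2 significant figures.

2.3 M

Ce⁴⁺/Ce³⁺ is the cathode (higher E°); E°cell = +1.612 − (+0.144) = +1.468 V with n = 2.
Since E = E° − (0.0592/n)·log Q, log Q = n(E° − E)/0.0592 = 0.642.
Balancing electrons gives 2 Ce⁴⁺(aq) + Sn²⁺(aq) → 2 Ce³⁺(aq) + Sn⁴⁺(aq); thus Q = ([Ce³⁺(aq)]^2·[Sn⁴⁺(aq)]) / ([Ce⁴⁺(aq)]^2·[Sn²⁺(aq)]).
Substituting the known concentrations and solving, log [Ce⁴⁺(aq)] = 0.369 and [Ce⁴⁺(aq)] = 2.3 M.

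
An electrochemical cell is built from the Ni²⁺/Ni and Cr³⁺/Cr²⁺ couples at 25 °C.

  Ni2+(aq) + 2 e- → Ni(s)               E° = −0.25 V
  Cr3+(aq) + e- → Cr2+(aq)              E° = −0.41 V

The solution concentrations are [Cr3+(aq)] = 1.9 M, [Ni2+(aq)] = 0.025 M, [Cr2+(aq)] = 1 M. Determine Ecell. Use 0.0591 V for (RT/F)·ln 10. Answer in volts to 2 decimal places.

+0.10 V

Ni²⁺/Ni is reduced (cathode, E° = −0.25 V) and Cr³⁺/Cr²⁺ is oxidized (anode).
The standard potential is −0.25 − (−0.41) = +0.16 V and the balanced reaction transfers n = 2 electrons.
The balanced reaction is Ni2+(aq) + 2 Cr2+(aq) → Ni(s) + 2 Cr3+(aq), so Q = [Cr3+(aq)]^2 / ([Ni2+(aq)]·[Cr2+(aq)]^2) = 144 and log Q = 2.160.
E = E° − (0.0591/n)·log Q = +0.16 − (0.0591/2)(2.160) = +0.10 V.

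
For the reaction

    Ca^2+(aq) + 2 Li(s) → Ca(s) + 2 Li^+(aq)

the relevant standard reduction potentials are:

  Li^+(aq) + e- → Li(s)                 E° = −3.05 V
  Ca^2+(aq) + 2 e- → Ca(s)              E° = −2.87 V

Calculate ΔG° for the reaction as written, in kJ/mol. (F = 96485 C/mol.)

In the reaction as written Ca^2+(aq) is reduced, so the Ca²⁺/Ca couple is the cathode and Li⁺/Li is the anode.
E°cell = −2.87 − (−3.05) = +0.18 V; balancing electrons gives n = 2.
ΔG° = −nFE°cell = −(2)(96485)(+0.18) J/mol = −34.7 kJ/mol.

−34.7 kJ/mol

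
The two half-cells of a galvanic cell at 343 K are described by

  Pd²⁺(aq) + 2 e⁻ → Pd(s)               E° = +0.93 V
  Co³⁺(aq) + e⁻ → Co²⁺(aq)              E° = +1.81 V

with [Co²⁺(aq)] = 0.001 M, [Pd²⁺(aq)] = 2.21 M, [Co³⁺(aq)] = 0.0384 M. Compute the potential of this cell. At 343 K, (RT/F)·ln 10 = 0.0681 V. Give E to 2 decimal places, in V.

Since E°(Co³⁺/Co²⁺) > E°(Pd²⁺/Pd), Co³⁺/Co²⁺ serves as the cathode.
E°cell = +1.81 − (+0.93) = +0.88 V, with n = 2 electrons transferred.
For the overall reaction 2 Co³⁺(aq) + Pd(s) → 2 Co²⁺(aq) + Pd²⁺(aq), Q = ([Co²⁺(aq)]^2·[Pd²⁺(aq)]) / [Co³⁺(aq)]^2 = 0.0015, giving log Q = −2.824.
E = E° − (0.0681/n)·log Q = +0.88 − (0.0681/2)(−2.824) = +0.98 V.

+0.98 V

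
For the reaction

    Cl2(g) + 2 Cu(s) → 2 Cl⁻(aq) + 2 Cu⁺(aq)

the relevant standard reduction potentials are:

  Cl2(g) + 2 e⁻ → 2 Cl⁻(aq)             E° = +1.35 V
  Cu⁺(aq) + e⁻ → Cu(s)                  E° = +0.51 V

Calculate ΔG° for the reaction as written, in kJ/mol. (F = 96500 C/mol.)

In the reaction as written Cl2(g) is reduced, so the Cl₂/Cl⁻ couple is the cathode and Cu⁺/Cu is the anode.
E°cell = +1.35 − (+0.51) = +0.84 V; balancing electrons gives n = 2.
ΔG° = −nFE°cell = −(2)(96500)(+0.84) J/mol = −162 kJ/mol.

−162 kJ/mol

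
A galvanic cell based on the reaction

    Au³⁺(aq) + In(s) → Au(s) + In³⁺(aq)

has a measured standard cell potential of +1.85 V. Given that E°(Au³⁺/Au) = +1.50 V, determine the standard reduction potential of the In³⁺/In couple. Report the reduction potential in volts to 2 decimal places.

−0.35 V

In the reaction as written the Au³⁺/Au couple is reduced (cathode) and In³⁺/In is oxidized (anode), so E°cell = E°(Au³⁺/Au) − E°(In³⁺/In).
E°(In³⁺/In) = E°(cathode) − E°cell = +1.50 − (+1.85) = −0.35 V.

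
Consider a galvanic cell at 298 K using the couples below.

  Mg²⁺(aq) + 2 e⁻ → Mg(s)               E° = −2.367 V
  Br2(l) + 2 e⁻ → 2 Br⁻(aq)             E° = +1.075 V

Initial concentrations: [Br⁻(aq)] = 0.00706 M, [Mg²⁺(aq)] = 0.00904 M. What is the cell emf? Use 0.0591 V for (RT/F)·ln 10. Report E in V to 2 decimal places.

Br₂/Br⁻ is reduced (cathode, E° = +1.075 V) and Mg²⁺/Mg is oxidized (anode).
The standard potential is +1.075 − (−2.367) = +3.442 V and the balanced reaction transfers n = 2 electrons.
For the overall reaction Br2(l) + Mg(s) → 2 Br⁻(aq) + Mg²⁺(aq), Q = [Br⁻(aq)]^2·[Mg²⁺(aq)] = 4.51×10^−7, giving log Q = −6.346.
E = E° − (0.0591/n)·log Q = +3.442 − (0.0591/2)(−6.346) = +3.63 V.

+3.63 V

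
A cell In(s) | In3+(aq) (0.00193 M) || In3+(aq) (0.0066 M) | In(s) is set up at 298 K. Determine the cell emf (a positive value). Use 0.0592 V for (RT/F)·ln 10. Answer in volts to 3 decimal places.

For a concentration cell E°cell = 0, since both electrodes use the same couple.
The compartment with the higher In3+(aq) concentration (0.0066 M) acts as the cathode; ions are reduced there and produced at the dilute (0.00193 M) anode.
With n = 3, Ecell = −(0.0592/3)·log([dilute]/[conc]) = −(0.0592/3)·log(0.00193/0.0066) = +0.011 V.

0.011 V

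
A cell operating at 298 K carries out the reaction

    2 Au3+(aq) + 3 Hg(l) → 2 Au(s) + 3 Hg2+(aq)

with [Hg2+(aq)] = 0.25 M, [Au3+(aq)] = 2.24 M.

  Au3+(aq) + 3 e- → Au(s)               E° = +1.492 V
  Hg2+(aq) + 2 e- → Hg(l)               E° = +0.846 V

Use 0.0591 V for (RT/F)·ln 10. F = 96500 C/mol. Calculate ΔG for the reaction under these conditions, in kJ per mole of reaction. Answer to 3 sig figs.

With Au³⁺/Au reduced at the cathode, E°cell = +1.492 − (+0.846) = +0.646 V and n = 6.
Here Q = [Hg2+(aq)]^3 / [Au3+(aq)]^2 = 0.00311 (log Q = −2.507), giving E = +0.646 − (0.0591/6)·(−2.507) = +0.6707 V.
ΔG = −nFE = −(6)(96500)(+0.6707) J/mol = −388 kJ/mol.

−388 kJ/mol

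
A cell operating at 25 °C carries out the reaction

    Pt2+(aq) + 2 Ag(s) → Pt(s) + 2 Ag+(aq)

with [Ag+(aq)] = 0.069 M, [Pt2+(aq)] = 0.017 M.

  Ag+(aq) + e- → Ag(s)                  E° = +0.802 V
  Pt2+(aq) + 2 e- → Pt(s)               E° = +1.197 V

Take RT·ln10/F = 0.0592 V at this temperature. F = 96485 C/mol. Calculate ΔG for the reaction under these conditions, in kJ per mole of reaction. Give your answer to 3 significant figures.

−79.4 kJ/mol

With Pt²⁺/Pt reduced at the cathode, E°cell = +1.197 − (+0.802) = +0.395 V and n = 2.
Q = [Ag+(aq)]^2 / [Pt2+(aq)] = 0.28, so log Q = −0.553 and E = +0.395 − (0.0592/2)(−0.553) = +0.4114 V.
Finally ΔG = −nFE = −(2)(96485 C/mol)(+0.4114 V) = −79.4 kJ/mol.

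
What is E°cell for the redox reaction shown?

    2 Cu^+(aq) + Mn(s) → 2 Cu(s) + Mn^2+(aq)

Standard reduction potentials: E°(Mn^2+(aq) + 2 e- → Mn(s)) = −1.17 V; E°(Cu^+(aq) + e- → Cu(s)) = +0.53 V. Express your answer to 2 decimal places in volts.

Cu^+(aq) gains electrons, so the Cu⁺/Cu couple is the cathode; the Mn²⁺/Mn couple is the anode.
E°cell = E°(cathode) − E°(anode) = +0.53 − (−1.17) = +1.70 V.

+1.70 V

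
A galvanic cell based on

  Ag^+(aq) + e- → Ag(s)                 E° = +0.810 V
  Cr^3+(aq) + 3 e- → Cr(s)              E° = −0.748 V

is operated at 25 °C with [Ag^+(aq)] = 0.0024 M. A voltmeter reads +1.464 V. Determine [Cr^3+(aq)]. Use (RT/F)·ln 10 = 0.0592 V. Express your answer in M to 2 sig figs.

With Ag⁺/Ag at the cathode and Cr³⁺/Cr at the anode, E°cell = +0.810 − (−0.748) = +1.558 V (n = 3).
Rearranging E = E° − (0.0592/n)·log Q gives log Q = 3(+1.558 − (+1.464))/0.0592 = 4.764.
The balanced reaction is 3 Ag^+(aq) + Cr(s) → 3 Ag(s) + Cr^3+(aq), so Q = [Cr^3+(aq)] / [Ag^+(aq)]^3.
Substituting the known concentrations and solving, log [Cr^3+(aq)] = −3.095 and [Cr^3+(aq)] = 0.00080 M.

0.00080 M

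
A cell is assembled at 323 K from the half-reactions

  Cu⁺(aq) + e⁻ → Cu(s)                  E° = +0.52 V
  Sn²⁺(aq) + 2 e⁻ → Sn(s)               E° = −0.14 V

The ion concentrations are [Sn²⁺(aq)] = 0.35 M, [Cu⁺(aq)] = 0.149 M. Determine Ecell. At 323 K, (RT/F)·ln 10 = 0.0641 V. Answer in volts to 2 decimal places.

Cu⁺/Cu is reduced (cathode, E° = +0.52 V) and Sn²⁺/Sn is oxidized (anode).
The standard potential is +0.52 − (−0.14) = +0.66 V and the balanced reaction transfers n = 2 electrons.
Balancing gives 2 Cu⁺(aq) + Sn(s) → 2 Cu(s) + Sn²⁺(aq); hence Q = [Sn²⁺(aq)] / [Cu⁺(aq)]^2 = 15.8 (log Q = 1.198).
E = E° − (0.0641/n)·log Q = +0.66 − (0.0641/2)(1.198) = +0.62 V.

+0.62 V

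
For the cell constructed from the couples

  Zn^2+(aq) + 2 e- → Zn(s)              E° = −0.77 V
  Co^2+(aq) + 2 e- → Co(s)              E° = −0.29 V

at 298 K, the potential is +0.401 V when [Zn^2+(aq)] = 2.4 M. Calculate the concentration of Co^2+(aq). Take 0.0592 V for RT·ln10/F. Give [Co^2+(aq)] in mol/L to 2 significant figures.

0.0051 M

With Co²⁺/Co at the cathode and Zn²⁺/Zn at the anode, E°cell = −0.29 − (−0.77) = +0.48 V (n = 2).
From the Nernst equation, log Q = n(E° − E)/0.0592 = 2·(+0.48 − (+0.401))/0.0592 = 2.669.
The balanced reaction is Co^2+(aq) + Zn(s) → Co(s) + Zn^2+(aq), so Q = [Zn^2+(aq)] / [Co^2+(aq)].
Solving for the unknown gives log [Co^2+(aq)] = −2.289, so [Co^2+(aq)] ≈ 0.0051 M.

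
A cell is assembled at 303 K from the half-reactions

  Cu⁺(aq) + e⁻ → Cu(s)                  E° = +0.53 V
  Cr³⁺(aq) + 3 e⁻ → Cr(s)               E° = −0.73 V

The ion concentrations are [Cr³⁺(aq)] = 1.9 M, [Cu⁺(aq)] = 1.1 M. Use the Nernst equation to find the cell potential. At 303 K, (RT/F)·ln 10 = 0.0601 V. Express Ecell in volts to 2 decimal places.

+1.26 V

The Cu⁺/Cu couple has the more positive E°, so it is the cathode; Cr³⁺/Cr is the anode.
E°cell = E°cat − E°an = +0.53 − (−0.73) = +1.26 V; n = 3.
The balanced reaction is 3 Cu⁺(aq) + Cr(s) → 3 Cu(s) + Cr³⁺(aq), so Q = [Cr³⁺(aq)] / [Cu⁺(aq)]^3 = 1.43 and log Q = 0.155.
Applying E = E° − (RT ln10/nF)·log Q gives +1.26 − (0.0601/3)(0.155) = +1.26 V.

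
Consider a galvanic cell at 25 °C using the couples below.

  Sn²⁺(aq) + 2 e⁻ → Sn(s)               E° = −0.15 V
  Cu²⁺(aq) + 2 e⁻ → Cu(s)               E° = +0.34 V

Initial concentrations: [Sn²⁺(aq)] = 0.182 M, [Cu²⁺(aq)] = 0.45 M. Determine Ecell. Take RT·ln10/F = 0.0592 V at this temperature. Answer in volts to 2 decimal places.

Since E°(Cu²⁺/Cu) > E°(Sn²⁺/Sn), Cu²⁺/Cu serves as the cathode.
The standard potential is +0.34 − (−0.15) = +0.49 V and the balanced reaction transfers n = 2 electrons.
For the overall reaction Cu²⁺(aq) + Sn(s) → Cu(s) + Sn²⁺(aq), Q = [Sn²⁺(aq)] / [Cu²⁺(aq)] = 0.404, giving log Q = −0.393.
Applying E = E° − (RT ln10/nF)·log Q gives +0.49 − (0.0592/2)(−0.393) = +0.50 V.

+0.50 V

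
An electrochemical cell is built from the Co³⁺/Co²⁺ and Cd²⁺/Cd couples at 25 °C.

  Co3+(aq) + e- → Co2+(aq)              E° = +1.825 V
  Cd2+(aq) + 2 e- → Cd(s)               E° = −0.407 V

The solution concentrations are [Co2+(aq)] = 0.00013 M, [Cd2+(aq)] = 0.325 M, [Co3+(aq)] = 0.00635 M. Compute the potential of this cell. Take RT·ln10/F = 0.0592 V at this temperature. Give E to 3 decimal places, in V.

+2.346 V

The Co³⁺/Co²⁺ couple has the more positive E°, so it is the cathode; Cd²⁺/Cd is the anode.
E°cell = +1.825 − (−0.407) = +2.232 V, with n = 2 electrons transferred.
Balancing gives 2 Co3+(aq) + Cd(s) → 2 Co2+(aq) + Cd2+(aq); hence Q = ([Co2+(aq)]^2·[Cd2+(aq)]) / [Co3+(aq)]^2 = 0.000136 (log Q = −3.866).
Applying E = E° − (RT ln10/nF)·log Q gives +2.232 − (0.0592/2)(−3.866) = +2.346 V.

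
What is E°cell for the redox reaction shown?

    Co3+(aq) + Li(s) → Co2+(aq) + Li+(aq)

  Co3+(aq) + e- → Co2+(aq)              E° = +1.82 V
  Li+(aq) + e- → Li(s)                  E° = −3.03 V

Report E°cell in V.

Co3+(aq) gains electrons, so the Co³⁺/Co²⁺ couple is the cathode; the Li⁺/Li couple is the anode.
E°cell = E°(cathode) − E°(anode) = +1.82 − (−3.03) = +4.85 V.
The positive value indicates the reaction is spontaneous as written.

+4.85 V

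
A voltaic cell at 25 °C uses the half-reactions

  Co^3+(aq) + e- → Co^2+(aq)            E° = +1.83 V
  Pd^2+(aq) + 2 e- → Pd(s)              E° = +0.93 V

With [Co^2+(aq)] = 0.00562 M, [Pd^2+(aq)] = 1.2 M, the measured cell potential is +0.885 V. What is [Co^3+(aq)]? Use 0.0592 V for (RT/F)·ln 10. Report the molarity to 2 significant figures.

0.0034 M

With Co³⁺/Co²⁺ at the cathode and Pd²⁺/Pd at the anode, E°cell = +1.83 − (+0.93) = +0.90 V (n = 2).
Since E = E° − (0.0592/n)·log Q, log Q = n(E° − E)/0.0592 = 0.507.
The balanced reaction is 2 Co^3+(aq) + Pd(s) → 2 Co^2+(aq) + Pd^2+(aq), so Q = ([Co^2+(aq)]^2·[Pd^2+(aq)]) / [Co^3+(aq)]^2.
Substituting the known concentrations and solving, log [Co^3+(aq)] = −2.464 and [Co^3+(aq)] = 0.0034 M.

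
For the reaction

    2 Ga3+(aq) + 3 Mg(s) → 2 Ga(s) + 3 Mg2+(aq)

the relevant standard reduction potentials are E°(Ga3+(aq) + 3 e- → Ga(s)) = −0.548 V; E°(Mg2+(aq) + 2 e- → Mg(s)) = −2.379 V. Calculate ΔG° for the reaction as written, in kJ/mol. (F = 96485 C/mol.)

−1060 kJ/mol

In the reaction as written Ga3+(aq) is reduced, so the Ga³⁺/Ga couple is the cathode and Mg²⁺/Mg is the anode.
E°cell = −0.548 − (−2.379) = +1.831 V; balancing electrons gives n = 6.
ΔG° = −nFE°cell = −(6)(96485)(+1.831) J/mol = −1060 kJ/mol.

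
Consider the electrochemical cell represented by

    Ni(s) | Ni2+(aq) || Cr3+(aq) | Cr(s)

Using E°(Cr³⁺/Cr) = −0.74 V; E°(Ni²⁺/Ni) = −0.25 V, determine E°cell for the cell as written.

−0.49 V

By convention the left-hand electrode in cell notation is the anode (oxidation) and the right-hand electrode is the cathode (reduction).
E°cell = E°(right) − E°(left) = −0.74 − (−0.25) = −0.49 V.
The negative sign shows that, as written, the cell would require an external voltage to drive the reaction.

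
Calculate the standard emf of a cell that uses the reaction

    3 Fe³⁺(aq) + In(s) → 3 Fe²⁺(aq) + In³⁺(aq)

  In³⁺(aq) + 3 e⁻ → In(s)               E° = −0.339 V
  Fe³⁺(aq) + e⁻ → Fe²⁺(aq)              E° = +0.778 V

In the reaction as written, Fe³⁺(aq) is reduced (cathode) and In³⁺(aq) is produced by oxidation at the anode.
E°cell = E°(cathode) − E°(anode) = +0.778 − (−0.339) = +1.117 V.
The positive value indicates the reaction is spontaneous as written.

+1.117 V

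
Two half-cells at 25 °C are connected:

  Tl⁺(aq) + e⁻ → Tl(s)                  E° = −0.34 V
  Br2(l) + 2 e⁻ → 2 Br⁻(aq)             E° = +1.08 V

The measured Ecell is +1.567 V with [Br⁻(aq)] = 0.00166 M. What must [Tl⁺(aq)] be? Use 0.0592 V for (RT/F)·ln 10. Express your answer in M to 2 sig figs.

The Br₂/Br⁻ couple has the larger reduction potential, so it is the cathode: E°cell = +1.08 − (−0.34) = +1.42 V and n = 2.
Since E = E° − (0.0592/n)·log Q, log Q = n(E° − E)/0.0592 = −4.966.
Balancing electrons gives Br2(l) + 2 Tl(s) → 2 Br⁻(aq) + 2 Tl⁺(aq); thus Q = [Br⁻(aq)]^2·[Tl⁺(aq)]^2.
Substituting the known concentrations and solving, log [Tl⁺(aq)] = 0.297 and [Tl⁺(aq)] = 2.0 M.

2.0 M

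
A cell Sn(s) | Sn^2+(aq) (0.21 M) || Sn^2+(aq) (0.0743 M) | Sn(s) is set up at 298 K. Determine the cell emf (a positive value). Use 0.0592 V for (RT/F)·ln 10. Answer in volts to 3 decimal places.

For a concentration cell E°cell = 0, since both electrodes use the same couple.
The compartment with the higher Sn^2+(aq) concentration (0.21 M) acts as the cathode; ions are reduced there and produced at the dilute (0.0743 M) anode.
With n = 2, Ecell = −(0.0592/2)·log([dilute]/[conc]) = −(0.0592/2)·log(0.0743/0.21) = +0.013 V.

0.013 V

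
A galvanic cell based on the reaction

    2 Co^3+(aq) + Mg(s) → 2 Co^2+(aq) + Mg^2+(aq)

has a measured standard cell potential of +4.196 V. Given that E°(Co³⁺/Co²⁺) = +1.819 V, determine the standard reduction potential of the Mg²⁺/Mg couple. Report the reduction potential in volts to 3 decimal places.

−2.377 V

In the reaction as written the Co³⁺/Co²⁺ couple is reduced (cathode) and Mg²⁺/Mg is oxidized (anode), so E°cell = E°(Co³⁺/Co²⁺) − E°(Mg²⁺/Mg).
E°(Mg²⁺/Mg) = E°(cathode) − E°cell = +1.819 − (+4.196) = −2.377 V.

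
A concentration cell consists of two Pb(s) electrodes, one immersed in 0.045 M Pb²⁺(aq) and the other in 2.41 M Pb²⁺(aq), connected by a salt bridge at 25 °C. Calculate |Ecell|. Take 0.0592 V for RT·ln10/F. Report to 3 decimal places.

0.051 V

For a concentration cell E°cell = 0, since both electrodes use the same couple.
The compartment with the higher Pb²⁺(aq) concentration (2.41 M) acts as the cathode; ions are reduced there and produced at the dilute (0.045 M) anode.
With n = 2, Ecell = −(0.0592/2)·log([dilute]/[conc]) = −(0.0592/2)·log(0.045/2.41) = +0.051 V.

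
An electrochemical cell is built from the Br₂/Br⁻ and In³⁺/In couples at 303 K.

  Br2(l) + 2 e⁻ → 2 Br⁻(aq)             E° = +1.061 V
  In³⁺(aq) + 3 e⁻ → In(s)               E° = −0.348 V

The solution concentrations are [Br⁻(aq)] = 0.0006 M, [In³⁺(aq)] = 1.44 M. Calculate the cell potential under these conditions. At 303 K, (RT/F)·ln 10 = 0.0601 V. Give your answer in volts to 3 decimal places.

+1.599 V

Since E°(Br₂/Br⁻) > E°(In³⁺/In), Br₂/Br⁻ serves as the cathode.
E°cell = +1.061 − (−0.348) = +1.409 V, with n = 6 electrons transferred.
For the overall reaction 3 Br2(l) + 2 In(s) → 6 Br⁻(aq) + 2 In³⁺(aq), Q = [Br⁻(aq)]^6·[In³⁺(aq)]^2 = 9.67×10^−20, giving log Q = −19.014.
Applying E = E° − (RT ln10/nF)·log Q gives +1.409 − (0.0601/6)(−19.014) = +1.599 V.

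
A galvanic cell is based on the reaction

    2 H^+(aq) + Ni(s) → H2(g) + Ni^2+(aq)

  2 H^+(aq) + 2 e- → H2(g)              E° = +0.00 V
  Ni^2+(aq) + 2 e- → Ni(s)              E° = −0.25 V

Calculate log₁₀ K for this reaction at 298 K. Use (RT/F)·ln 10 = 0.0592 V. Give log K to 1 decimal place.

log K = 8.4

The 2H⁺/H₂ couple is reduced (cathode); E°cell = +0.00 − (−0.25) = +0.25 V with n = 2.
At equilibrium E = 0, so log K = nE°cell / 0.0592 = (2)(+0.25) / 0.0592 = 8.4.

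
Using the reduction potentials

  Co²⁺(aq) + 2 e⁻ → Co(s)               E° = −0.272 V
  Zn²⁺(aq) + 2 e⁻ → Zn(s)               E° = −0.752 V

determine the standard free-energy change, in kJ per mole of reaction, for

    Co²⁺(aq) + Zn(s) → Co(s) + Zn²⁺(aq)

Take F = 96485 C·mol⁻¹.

In the reaction as written Co²⁺(aq) is reduced, so the Co²⁺/Co couple is the cathode and Zn²⁺/Zn is the anode.
E°cell = −0.272 − (−0.752) = +0.480 V; balancing electrons gives n = 2.
ΔG° = −nFE°cell = −(2)(96485)(+0.480) J/mol = −92.6 kJ/mol.

−92.6 kJ/mol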